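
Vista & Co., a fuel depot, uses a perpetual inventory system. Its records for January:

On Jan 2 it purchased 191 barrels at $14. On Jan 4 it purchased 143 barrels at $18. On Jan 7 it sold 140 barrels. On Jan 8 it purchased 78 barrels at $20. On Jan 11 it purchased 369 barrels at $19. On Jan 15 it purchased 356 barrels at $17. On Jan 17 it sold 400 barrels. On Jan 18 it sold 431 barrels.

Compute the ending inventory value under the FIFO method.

Jan 7, 140 sold [FIFO — oldest first]: 140 @ $14 = $1,960
Jan 17, 400 sold [FIFO — oldest first]: 51 @ $14 + 143 @ $18 + 78 @ $20 + 128 @ $19 = $7,280
Jan 18, 431 sold [FIFO — oldest first]: 241 @ $19 + 190 @ $17 = $7,809
Total COGS = $1,960 + $7,280 + $7,809 = $17,049
Ending inventory: 166 @ $17 = $2,822
Check: goods available $19,871 = COGS $17,049 + ending $2,822

Ending inventory = $2,822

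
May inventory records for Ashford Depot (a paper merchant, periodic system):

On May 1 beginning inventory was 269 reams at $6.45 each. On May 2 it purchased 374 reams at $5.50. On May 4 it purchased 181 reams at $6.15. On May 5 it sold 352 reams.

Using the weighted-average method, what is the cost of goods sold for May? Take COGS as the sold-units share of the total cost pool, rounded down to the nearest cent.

May 5, sell 352: 352/824 × $4,905.20 → $2,095.42
Ending inventory (cost pool remaining) = $2,809.78
Check: goods available $4,905.20 = COGS $2,095.42 + ending $2,809.78

COGS = $2,095.42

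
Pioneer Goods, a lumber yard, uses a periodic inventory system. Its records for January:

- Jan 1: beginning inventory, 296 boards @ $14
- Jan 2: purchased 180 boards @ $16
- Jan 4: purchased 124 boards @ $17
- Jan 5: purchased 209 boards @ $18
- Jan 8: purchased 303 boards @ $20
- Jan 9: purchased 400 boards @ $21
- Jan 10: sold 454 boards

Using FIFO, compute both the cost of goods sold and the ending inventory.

Jan 10, 454 sold [FIFO — oldest first]: 296 @ $14 + 158 @ $16 = $6,672
Ending inventory: 22 @ $16 + 124 @ $17 + 209 @ $18 + 303 @ $20 + 400 @ $21 = $20,682

COGS = $6,672; ending inventory = $20,682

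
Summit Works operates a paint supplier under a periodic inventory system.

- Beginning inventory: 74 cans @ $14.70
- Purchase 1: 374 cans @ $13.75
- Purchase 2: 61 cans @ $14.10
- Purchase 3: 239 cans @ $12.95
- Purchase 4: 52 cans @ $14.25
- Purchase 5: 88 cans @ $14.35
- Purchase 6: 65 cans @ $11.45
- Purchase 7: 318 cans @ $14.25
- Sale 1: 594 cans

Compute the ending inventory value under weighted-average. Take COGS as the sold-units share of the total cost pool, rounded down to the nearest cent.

Ending inventory = $9,302.76

Sale 1, sell 594: 594/1271 × $17,465.00 → $8,162.24
Ending inventory (cost pool remaining) = $9,302.76
Check: goods available $17,465.00 = COGS $8,162.24 + ending $9,302.76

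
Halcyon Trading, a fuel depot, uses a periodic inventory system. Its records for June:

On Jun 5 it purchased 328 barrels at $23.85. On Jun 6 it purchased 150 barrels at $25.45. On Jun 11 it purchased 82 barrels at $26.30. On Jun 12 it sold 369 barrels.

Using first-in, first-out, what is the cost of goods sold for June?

COGS = $8,866.25

Jun 12, 369 sold [FIFO — oldest first]: 328 @ $23.85 + 41 @ $25.45 = $8,866.25
Ending inventory: 109 @ $25.45 + 82 @ $26.30 = $4,930.65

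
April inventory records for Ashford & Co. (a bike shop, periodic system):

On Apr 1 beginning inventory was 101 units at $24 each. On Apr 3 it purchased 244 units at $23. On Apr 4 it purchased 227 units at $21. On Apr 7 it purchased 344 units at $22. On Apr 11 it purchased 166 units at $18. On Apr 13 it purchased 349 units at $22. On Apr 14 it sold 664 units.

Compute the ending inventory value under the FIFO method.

Ending inventory = $16,210

Apr 14, 664 sold [FIFO — oldest first]: 101 @ $24 + 244 @ $23 + 227 @ $21 + 92 @ $22 = $14,827
Ending inventory: 252 @ $22 + 166 @ $18 + 349 @ $22 = $16,210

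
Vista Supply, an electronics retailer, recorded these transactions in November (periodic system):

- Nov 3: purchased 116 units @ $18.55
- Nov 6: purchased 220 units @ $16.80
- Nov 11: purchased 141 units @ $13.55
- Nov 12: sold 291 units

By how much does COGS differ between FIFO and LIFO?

FIFO COGS: 116 @ $18.55 + 175 @ $16.80 = $5,091.80
LIFO COGS: 141 @ $13.55 + 150 @ $16.80 = $4,430.55
Difference = |$5,091.80 − $4,430.55| = $661.25

$661.25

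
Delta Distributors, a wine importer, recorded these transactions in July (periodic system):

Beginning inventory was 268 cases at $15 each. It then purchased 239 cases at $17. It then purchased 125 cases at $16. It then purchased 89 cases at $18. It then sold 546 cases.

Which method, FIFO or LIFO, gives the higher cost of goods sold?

FIFO COGS: 268 @ $15 + 239 @ $17 + 39 @ $16 = $8,707
LIFO COGS: 89 @ $18 + 125 @ $16 + 239 @ $17 + 93 @ $15 = $9,060

LIFO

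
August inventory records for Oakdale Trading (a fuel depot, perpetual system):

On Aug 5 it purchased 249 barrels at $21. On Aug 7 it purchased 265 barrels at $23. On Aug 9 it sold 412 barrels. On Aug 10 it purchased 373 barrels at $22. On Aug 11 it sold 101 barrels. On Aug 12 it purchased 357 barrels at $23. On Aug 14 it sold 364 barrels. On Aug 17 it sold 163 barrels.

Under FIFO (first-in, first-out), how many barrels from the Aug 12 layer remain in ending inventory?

Aug 9, 412 sold [FIFO — oldest first]: 249 @ $21 + 163 @ $23 = $8,978
Aug 11, 101 sold [FIFO — oldest first]: 101 @ $23 = $2,323
Aug 14, 364 sold [FIFO — oldest first]: 1 @ $23 + 363 @ $22 = $8,009
Aug 17, 163 sold [FIFO — oldest first]: 10 @ $22 + 153 @ $23 = $3,739
Total COGS = $8,978 + $2,323 + $8,009 + $3,739 = $23,049
Ending inventory: 204 @ $23 = $4,692
Check: goods available $27,741 = COGS $23,049 + ending $4,692

204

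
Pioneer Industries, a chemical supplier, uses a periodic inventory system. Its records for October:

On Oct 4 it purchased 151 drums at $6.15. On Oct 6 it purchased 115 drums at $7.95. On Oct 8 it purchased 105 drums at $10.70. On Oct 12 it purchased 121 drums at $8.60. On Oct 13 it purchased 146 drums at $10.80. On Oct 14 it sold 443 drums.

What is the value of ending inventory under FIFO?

Oct 14, 443 sold [FIFO — oldest first]: 151 @ $6.15 + 115 @ $7.95 + 105 @ $10.70 + 72 @ $8.60 = $3,585.60
Ending inventory: 49 @ $8.60 + 146 @ $10.80 = $1,998.20

Ending inventory = $1,998.20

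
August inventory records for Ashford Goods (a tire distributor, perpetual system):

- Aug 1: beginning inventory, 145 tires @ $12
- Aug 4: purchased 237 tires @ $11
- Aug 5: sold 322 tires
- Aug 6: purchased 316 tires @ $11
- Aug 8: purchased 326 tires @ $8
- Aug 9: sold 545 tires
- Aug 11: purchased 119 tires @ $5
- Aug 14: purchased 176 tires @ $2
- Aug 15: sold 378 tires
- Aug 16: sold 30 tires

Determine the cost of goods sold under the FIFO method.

COGS = $11,290

Aug 5, 322 sold [FIFO — oldest first]: 145 @ $12 + 177 @ $11 = $3,687
Aug 9, 545 sold [FIFO — oldest first]: 60 @ $11 + 316 @ $11 + 169 @ $8 = $5,488
Aug 15, 378 sold [FIFO — oldest first]: 157 @ $8 + 119 @ $5 + 102 @ $2 = $2,055
Aug 16, 30 sold [FIFO — oldest first]: 30 @ $2 = $60
Total COGS = $3,687 + $5,488 + $2,055 + $60 = $11,290
Ending inventory: 44 @ $2 = $88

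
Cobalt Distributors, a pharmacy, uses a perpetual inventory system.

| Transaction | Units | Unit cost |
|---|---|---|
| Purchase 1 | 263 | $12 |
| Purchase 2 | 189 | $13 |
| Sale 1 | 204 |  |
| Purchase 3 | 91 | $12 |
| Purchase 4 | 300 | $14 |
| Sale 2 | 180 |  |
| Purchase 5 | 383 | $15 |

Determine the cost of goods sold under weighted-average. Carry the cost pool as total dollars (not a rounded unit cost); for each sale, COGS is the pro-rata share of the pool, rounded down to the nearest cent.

COGS = $4,891.52

After Purchase 1: 263 on hand, pool $3,156.00 (≈ $12.0000 each)
After Purchase 2: 452 on hand, pool $5,613.00 (≈ $12.4181 each)
Sale 1, sell 204: 204/452 × $5,613.00 → $2,533.30
After Purchase 3: 339 on hand, pool $4,171.70 (≈ $12.3059 each)
After Purchase 4: 639 on hand, pool $8,371.70 (≈ $13.1013 each)
Sale 2, sell 180: 180/639 × $8,371.70 → $2,358.22
After Purchase 5: 842 on hand, pool $11,758.48 (≈ $13.9649 each)
Total COGS = $2,533.30 + $2,358.22 = $4,891.52
Ending inventory (cost pool remaining) = $11,758.48
Check: goods available $16,650.00 = COGS $4,891.52 + ending $11,758.48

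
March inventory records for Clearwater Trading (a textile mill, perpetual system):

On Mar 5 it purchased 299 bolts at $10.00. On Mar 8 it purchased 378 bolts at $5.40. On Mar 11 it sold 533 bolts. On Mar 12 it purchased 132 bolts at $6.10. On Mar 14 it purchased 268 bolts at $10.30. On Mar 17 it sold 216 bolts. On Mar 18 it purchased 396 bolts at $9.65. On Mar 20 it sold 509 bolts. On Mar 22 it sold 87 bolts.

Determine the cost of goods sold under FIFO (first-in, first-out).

Mar 11, 533 sold [FIFO — oldest first]: 299 @ $10.00 + 234 @ $5.40 = $4,253.60
Mar 17, 216 sold [FIFO — oldest first]: 144 @ $5.40 + 72 @ $6.10 = $1,216.80
Mar 20, 509 sold [FIFO — oldest first]: 60 @ $6.10 + 268 @ $10.30 + 181 @ $9.65 = $4,873.05
Mar 22, 87 sold [FIFO — oldest first]: 87 @ $9.65 = $839.55
Total COGS = $4,253.60 + $1,216.80 + $4,873.05 + $839.55 = $11,183.00
Ending inventory: 128 @ $9.65 = $1,235.20

COGS = $11,183.00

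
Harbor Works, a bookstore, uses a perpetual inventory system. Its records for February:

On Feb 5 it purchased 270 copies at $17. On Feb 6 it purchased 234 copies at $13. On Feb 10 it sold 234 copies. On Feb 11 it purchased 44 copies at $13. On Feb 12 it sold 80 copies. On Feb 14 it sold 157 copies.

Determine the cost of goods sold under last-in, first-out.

COGS = $6,895

Feb 10, 234 sold [LIFO — newest first]: 234 @ $13 = $3,042
Feb 12, 80 sold [LIFO — newest first]: 44 @ $13 + 36 @ $17 = $1,184
Feb 14, 157 sold [LIFO — newest first]: 157 @ $17 = $2,669
Total COGS = $3,042 + $1,184 + $2,669 = $6,895
Ending inventory: 77 @ $17 = $1,309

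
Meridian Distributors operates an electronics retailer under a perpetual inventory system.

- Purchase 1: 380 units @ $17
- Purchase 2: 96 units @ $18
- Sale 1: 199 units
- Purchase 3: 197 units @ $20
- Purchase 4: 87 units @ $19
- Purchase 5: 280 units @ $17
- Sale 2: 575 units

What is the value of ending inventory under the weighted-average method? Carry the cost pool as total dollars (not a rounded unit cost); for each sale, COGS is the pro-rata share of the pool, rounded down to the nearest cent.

Ending inventory = $4,781.64

After Purchase 1: 380 on hand, pool $6,460.00 (≈ $17.0000 each)
After Purchase 2: 476 on hand, pool $8,188.00 (≈ $17.2017 each)
Sale 1, sell 199: 199/476 × $8,188.00 → $3,423.13
After Purchase 3: 474 on hand, pool $8,704.87 (≈ $18.3647 each)
After Purchase 4: 561 on hand, pool $10,357.87 (≈ $18.4632 each)
After Purchase 5: 841 on hand, pool $15,117.87 (≈ $17.9761 each)
Sale 2, sell 575: 575/841 × $15,117.87 → $10,336.23
Total COGS = $3,423.13 + $10,336.23 = $13,759.36
Ending inventory (cost pool remaining) = $4,781.64
Check: goods available $18,541.00 = COGS $13,759.36 + ending $4,781.64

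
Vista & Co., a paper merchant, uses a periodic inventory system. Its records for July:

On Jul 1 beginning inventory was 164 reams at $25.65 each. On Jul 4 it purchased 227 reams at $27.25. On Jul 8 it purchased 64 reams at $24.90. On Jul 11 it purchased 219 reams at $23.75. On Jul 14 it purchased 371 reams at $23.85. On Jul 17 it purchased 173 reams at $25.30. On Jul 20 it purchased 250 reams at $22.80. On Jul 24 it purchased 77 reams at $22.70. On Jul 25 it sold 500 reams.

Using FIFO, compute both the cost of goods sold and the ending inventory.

Jul 25, 500 sold [FIFO — oldest first]: 164 @ $25.65 + 227 @ $27.25 + 64 @ $24.90 + 45 @ $23.75 = $13,054.70
Ending inventory: 174 @ $23.75 + 371 @ $23.85 + 173 @ $25.30 + 250 @ $22.80 + 77 @ $22.70 = $24,805.65

COGS = $13,054.70; ending inventory = $24,805.65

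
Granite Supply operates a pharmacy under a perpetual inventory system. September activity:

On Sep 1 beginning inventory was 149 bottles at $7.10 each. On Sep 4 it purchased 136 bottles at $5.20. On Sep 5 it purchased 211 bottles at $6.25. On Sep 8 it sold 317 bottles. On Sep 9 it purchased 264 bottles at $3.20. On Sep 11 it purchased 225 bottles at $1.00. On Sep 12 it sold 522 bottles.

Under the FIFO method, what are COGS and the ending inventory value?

Sep 8, 317 sold [FIFO — oldest first]: 149 @ $7.10 + 136 @ $5.20 + 32 @ $6.25 = $1,965.10
Sep 12, 522 sold [FIFO — oldest first]: 179 @ $6.25 + 264 @ $3.20 + 79 @ $1.00 = $2,042.55
Total COGS = $1,965.10 + $2,042.55 = $4,007.65
Ending inventory: 146 @ $1.00 = $146.00

COGS = $4,007.65; ending inventory = $146.00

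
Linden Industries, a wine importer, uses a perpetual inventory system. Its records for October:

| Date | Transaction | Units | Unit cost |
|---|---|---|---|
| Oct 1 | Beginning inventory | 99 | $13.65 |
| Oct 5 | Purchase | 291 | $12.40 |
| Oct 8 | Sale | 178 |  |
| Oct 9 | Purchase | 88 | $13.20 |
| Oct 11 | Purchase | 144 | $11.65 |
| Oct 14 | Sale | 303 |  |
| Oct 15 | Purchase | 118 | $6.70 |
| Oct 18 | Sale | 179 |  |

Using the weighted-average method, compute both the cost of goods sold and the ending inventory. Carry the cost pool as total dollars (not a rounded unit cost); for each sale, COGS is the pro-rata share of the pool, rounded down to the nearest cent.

COGS = $7,802.39; ending inventory = $787.16

After Oct 1: 99 on hand, pool $1,351.35 (≈ $13.6500 each)
After Oct 5: 390 on hand, pool $4,959.75 (≈ $12.7173 each)
Oct 8, sell 178: 178/390 × $4,959.75 → $2,263.68
After Oct 9: 300 on hand, pool $3,857.67 (≈ $12.8589 each)
After Oct 11: 444 on hand, pool $5,535.27 (≈ $12.4668 each)
Oct 14, sell 303: 303/444 × $5,535.27 → $3,777.44
After Oct 15: 259 on hand, pool $2,548.43 (≈ $9.8395 each)
Oct 18, sell 179: 179/259 × $2,548.43 → $1,761.27
Total COGS = $2,263.68 + $3,777.44 + $1,761.27 = $7,802.39
Ending inventory (cost pool remaining) = $787.16
Check: goods available $8,589.55 = COGS $7,802.39 + ending $787.16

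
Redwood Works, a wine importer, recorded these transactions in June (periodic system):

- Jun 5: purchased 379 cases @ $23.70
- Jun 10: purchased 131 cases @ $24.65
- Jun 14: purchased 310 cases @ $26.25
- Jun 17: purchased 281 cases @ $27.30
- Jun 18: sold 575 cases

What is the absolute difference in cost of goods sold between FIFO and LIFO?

FIFO COGS: 379 @ $23.70 + 131 @ $24.65 + 65 @ $26.25 = $13,917.70
LIFO COGS: 281 @ $27.30 + 294 @ $26.25 = $15,388.80
Difference = |$13,917.70 − $15,388.80| = $1,471.10

$1,471.10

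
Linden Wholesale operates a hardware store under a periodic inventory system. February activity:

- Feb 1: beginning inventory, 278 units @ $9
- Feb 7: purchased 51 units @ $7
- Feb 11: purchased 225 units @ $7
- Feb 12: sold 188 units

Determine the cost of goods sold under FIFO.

COGS = $1,692

Feb 12, 188 sold [FIFO — oldest first]: 188 @ $9 = $1,692
Ending inventory: 90 @ $9 + 51 @ $7 + 225 @ $7 = $2,742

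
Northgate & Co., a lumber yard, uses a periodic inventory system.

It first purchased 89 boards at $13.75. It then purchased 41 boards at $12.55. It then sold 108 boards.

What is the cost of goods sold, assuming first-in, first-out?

Sale 1 (108) [FIFO — oldest first]: 89 @ $13.75 + 19 @ $12.55 = $1,462.20
Ending inventory: 22 @ $12.55 = $276.10

COGS = $1,462.20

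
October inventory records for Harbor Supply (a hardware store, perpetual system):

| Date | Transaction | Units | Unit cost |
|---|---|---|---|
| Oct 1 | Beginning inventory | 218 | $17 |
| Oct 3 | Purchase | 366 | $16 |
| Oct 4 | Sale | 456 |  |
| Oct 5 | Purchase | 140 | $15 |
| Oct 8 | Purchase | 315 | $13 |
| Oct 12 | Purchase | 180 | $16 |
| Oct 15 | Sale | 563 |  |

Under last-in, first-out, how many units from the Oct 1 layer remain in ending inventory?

128

Oct 4, 456 sold [LIFO — newest first]: 366 @ $16 + 90 @ $17 = $7,386
Oct 15, 563 sold [LIFO — newest first]: 180 @ $16 + 315 @ $13 + 68 @ $15 = $7,995
Total COGS = $7,386 + $7,995 = $15,381
Ending inventory: 128 @ $17 + 72 @ $15 = $3,256
Check: goods available $18,637 = COGS $15,381 + ending $3,256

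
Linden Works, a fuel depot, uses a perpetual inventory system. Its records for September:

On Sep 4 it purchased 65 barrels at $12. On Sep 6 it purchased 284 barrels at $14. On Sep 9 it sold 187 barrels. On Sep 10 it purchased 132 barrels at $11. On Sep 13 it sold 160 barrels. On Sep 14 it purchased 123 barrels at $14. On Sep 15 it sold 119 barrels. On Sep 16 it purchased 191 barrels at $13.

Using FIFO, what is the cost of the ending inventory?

Sep 9, 187 sold [FIFO — oldest first]: 65 @ $12 + 122 @ $14 = $2,488
Sep 13, 160 sold [FIFO — oldest first]: 160 @ $14 = $2,240
Sep 15, 119 sold [FIFO — oldest first]: 2 @ $14 + 117 @ $11 = $1,315
Total COGS = $2,488 + $2,240 + $1,315 = $6,043
Ending inventory: 15 @ $11 + 123 @ $14 + 191 @ $13 = $4,370
Check: goods available $10,413 = COGS $6,043 + ending $4,370

Ending inventory = $4,370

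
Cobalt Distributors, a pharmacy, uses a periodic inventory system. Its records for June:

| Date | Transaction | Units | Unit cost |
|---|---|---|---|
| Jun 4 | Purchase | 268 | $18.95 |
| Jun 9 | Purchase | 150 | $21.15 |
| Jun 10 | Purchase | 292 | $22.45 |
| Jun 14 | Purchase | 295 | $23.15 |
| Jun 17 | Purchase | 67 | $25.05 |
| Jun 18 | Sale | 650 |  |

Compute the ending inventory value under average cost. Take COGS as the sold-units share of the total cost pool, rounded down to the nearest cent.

Ending inventory = $9,177.76

Jun 18, sell 650: 650/1072 × $23,314.10 → $14,136.34
Ending inventory (cost pool remaining) = $9,177.76
Check: goods available $23,314.10 = COGS $14,136.34 + ending $9,177.76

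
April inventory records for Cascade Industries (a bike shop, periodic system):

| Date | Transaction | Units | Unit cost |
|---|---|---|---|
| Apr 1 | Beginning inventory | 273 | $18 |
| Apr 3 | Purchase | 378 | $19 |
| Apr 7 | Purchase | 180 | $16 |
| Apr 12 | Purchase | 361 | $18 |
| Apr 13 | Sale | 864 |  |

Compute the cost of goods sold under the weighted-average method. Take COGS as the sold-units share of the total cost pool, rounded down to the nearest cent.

Apr 13, sell 864: 864/1192 × $21,474.00 → $15,565.04
Ending inventory (cost pool remaining) = $5,908.96

COGS = $15,565.04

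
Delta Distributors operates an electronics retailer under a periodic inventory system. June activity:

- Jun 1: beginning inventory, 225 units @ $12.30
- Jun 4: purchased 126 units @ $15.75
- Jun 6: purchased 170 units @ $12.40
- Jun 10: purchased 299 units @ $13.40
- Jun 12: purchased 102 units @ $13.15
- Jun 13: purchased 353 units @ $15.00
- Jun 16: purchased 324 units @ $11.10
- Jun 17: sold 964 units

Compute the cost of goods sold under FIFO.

COGS = $12,837.90

Jun 17, 964 sold [FIFO — oldest first]: 225 @ $12.30 + 126 @ $15.75 + 170 @ $12.40 + 299 @ $13.40 + 102 @ $13.15 + 42 @ $15.00 = $12,837.90
Ending inventory: 311 @ $15.00 + 324 @ $11.10 = $8,261.40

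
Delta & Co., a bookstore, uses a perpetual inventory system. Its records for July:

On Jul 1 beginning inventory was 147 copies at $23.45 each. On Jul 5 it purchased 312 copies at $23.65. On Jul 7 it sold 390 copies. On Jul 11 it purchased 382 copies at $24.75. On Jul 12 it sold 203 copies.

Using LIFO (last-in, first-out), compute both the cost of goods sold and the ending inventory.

Jul 7, 390 sold [LIFO — newest first]: 312 @ $23.65 + 78 @ $23.45 = $9,207.90
Jul 12, 203 sold [LIFO — newest first]: 203 @ $24.75 = $5,024.25
Total COGS = $9,207.90 + $5,024.25 = $14,232.15
Ending inventory: 69 @ $23.45 + 179 @ $24.75 = $6,048.30
Check: goods available $20,280.45 = COGS $14,232.15 + ending $6,048.30

COGS = $14,232.15; ending inventory = $6,048.30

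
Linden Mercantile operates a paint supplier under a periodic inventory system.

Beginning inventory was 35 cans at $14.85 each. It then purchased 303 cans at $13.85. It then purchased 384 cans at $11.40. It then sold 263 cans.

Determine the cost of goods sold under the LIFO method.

Sale 1 (263) [LIFO — newest first]: 263 @ $11.40 = $2,998.20
Ending inventory: 35 @ $14.85 + 303 @ $13.85 + 121 @ $11.40 = $6,095.70
Check: goods available $9,093.90 = COGS $2,998.20 + ending $6,095.70

COGS = $2,998.20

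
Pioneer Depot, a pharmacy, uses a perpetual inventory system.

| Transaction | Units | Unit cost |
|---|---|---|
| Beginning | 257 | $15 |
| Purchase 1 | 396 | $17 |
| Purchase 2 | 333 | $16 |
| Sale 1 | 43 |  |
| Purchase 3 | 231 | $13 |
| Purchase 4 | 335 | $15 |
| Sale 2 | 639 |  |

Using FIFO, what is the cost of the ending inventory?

Ending inventory = $12,892

Sale 1 (43) [FIFO — oldest first]: 43 @ $15 = $645
Sale 2 (639) [FIFO — oldest first]: 214 @ $15 + 396 @ $17 + 29 @ $16 = $10,406
Total COGS = $645 + $10,406 = $11,051
Ending inventory: 304 @ $16 + 231 @ $13 + 335 @ $15 = $12,892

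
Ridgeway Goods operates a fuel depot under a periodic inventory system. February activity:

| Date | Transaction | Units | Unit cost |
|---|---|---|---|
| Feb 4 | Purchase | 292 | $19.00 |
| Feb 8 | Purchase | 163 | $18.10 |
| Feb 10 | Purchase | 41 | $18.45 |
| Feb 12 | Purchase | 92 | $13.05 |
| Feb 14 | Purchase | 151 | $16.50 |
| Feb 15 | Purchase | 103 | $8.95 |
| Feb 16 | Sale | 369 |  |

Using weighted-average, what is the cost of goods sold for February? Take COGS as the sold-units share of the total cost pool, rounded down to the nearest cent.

COGS = $6,077.85

Feb 16, sell 369: 369/842 × $13,868.70 → $6,077.85
Ending inventory (cost pool remaining) = $7,790.85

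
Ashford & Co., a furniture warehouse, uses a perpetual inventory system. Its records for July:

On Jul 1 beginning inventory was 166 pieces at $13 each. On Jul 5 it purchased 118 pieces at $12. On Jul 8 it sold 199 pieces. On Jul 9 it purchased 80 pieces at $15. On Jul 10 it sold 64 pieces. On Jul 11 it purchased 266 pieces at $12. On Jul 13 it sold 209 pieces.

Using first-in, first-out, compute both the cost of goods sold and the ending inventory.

COGS = $6,070; ending inventory = $1,896

Jul 8, 199 sold [FIFO — oldest first]: 166 @ $13 + 33 @ $12 = $2,554
Jul 10, 64 sold [FIFO — oldest first]: 64 @ $12 = $768
Jul 13, 209 sold [FIFO — oldest first]: 21 @ $12 + 80 @ $15 + 108 @ $12 = $2,748
Total COGS = $2,554 + $768 + $2,748 = $6,070
Ending inventory: 158 @ $12 = $1,896
Check: goods available $7,966 = COGS $6,070 + ending $1,896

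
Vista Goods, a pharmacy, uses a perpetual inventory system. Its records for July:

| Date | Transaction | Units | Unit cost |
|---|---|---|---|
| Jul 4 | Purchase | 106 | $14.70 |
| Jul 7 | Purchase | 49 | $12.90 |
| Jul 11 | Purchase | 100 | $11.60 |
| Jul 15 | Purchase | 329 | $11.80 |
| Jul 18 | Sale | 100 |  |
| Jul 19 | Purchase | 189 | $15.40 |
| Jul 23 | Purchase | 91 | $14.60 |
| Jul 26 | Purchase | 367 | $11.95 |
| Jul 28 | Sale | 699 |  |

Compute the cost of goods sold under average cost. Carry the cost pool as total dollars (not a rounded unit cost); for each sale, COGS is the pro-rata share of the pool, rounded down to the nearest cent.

After Jul 4: 106 on hand, pool $1,558.20 (≈ $14.7000 each)
After Jul 7: 155 on hand, pool $2,190.30 (≈ $14.1310 each)
After Jul 11: 255 on hand, pool $3,350.30 (≈ $13.1384 each)
After Jul 15: 584 on hand, pool $7,232.50 (≈ $12.3844 each)
Jul 18, sell 100: 100/584 × $7,232.50 → $1,238.44
After Jul 19: 673 on hand, pool $8,904.66 (≈ $13.2313 each)
After Jul 23: 764 on hand, pool $10,233.26 (≈ $13.3943 each)
After Jul 26: 1131 on hand, pool $14,618.91 (≈ $12.9256 each)
Jul 28, sell 699: 699/1131 × $14,618.91 → $9,035.02
Total COGS = $1,238.44 + $9,035.02 = $10,273.46
Ending inventory (cost pool remaining) = $5,583.89
Check: goods available $15,857.35 = COGS $10,273.46 + ending $5,583.89

COGS = $10,273.46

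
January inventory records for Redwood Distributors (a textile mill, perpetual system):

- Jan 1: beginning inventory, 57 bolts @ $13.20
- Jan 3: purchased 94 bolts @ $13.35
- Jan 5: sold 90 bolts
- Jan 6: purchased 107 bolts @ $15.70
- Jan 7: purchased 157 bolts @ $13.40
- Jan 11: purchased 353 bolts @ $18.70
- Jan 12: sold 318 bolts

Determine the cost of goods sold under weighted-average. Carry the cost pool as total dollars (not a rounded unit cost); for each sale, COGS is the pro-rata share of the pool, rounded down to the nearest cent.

After Jan 1: 57 on hand, pool $752.40 (≈ $13.2000 each)
After Jan 3: 151 on hand, pool $2,007.30 (≈ $13.2934 each)
Jan 5, sell 90: 90/151 × $2,007.30 → $1,196.40
After Jan 6: 168 on hand, pool $2,490.80 (≈ $14.8262 each)
After Jan 7: 325 on hand, pool $4,594.60 (≈ $14.1372 each)
After Jan 11: 678 on hand, pool $11,195.70 (≈ $16.5128 each)
Jan 12, sell 318: 318/678 × $11,195.70 → $5,251.08
Total COGS = $1,196.40 + $5,251.08 = $6,447.48
Ending inventory (cost pool remaining) = $5,944.62

COGS = $6,447.48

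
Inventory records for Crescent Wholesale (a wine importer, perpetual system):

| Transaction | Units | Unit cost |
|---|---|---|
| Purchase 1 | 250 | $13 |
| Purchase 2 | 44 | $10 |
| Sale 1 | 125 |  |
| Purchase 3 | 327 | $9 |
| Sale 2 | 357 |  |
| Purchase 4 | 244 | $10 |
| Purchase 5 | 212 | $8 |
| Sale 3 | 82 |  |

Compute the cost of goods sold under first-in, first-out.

COGS = $6,120

Sale 1 (125) [FIFO — oldest first]: 125 @ $13 = $1,625
Sale 2 (357) [FIFO — oldest first]: 125 @ $13 + 44 @ $10 + 188 @ $9 = $3,757
Sale 3 (82) [FIFO — oldest first]: 82 @ $9 = $738
Total COGS = $1,625 + $3,757 + $738 = $6,120
Ending inventory: 57 @ $9 + 244 @ $10 + 212 @ $8 = $4,649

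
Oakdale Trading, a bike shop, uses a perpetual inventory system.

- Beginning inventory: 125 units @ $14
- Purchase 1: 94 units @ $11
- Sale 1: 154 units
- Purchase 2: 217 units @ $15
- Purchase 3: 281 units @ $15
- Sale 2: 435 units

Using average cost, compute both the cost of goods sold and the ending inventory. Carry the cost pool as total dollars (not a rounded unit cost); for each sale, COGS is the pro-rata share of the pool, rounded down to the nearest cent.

COGS = $8,367.80; ending inventory = $1,886.20

After Beginning: 125 on hand, pool $1,750.00 (≈ $14.0000 each)
After Purchase 1: 219 on hand, pool $2,784.00 (≈ $12.7123 each)
Sale 1, sell 154: 154/219 × $2,784.00 → $1,957.69
After Purchase 2: 282 on hand, pool $4,081.31 (≈ $14.4727 each)
After Purchase 3: 563 on hand, pool $8,296.31 (≈ $14.7359 each)
Sale 2, sell 435: 435/563 × $8,296.31 → $6,410.11
Total COGS = $1,957.69 + $6,410.11 = $8,367.80
Ending inventory (cost pool remaining) = $1,886.20
Check: goods available $10,254.00 = COGS $8,367.80 + ending $1,886.20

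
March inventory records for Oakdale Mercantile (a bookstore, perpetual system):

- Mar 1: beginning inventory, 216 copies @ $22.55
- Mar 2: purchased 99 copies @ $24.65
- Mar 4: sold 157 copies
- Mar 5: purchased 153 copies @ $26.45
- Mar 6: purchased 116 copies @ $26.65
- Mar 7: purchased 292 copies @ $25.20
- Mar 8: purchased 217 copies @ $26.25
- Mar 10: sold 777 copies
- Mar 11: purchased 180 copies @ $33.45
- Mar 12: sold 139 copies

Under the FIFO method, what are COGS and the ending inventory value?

COGS = $26,979.05; ending inventory = $6,546.00

Mar 4, 157 sold [FIFO — oldest first]: 157 @ $22.55 = $3,540.35
Mar 10, 777 sold [FIFO — oldest first]: 59 @ $22.55 + 99 @ $24.65 + 153 @ $26.45 + 116 @ $26.65 + 292 @ $25.20 + 58 @ $26.25 = $19,789.95
Mar 12, 139 sold [FIFO — oldest first]: 139 @ $26.25 = $3,648.75
Total COGS = $3,540.35 + $19,789.95 + $3,648.75 = $26,979.05
Ending inventory: 20 @ $26.25 + 180 @ $33.45 = $6,546.00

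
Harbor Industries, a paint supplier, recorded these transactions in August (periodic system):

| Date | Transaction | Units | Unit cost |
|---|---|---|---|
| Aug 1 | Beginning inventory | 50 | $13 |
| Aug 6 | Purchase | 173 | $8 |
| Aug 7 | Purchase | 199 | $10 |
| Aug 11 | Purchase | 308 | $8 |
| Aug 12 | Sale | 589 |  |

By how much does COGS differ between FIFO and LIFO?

$250

FIFO COGS: 50 @ $13 + 173 @ $8 + 199 @ $10 + 167 @ $8 = $5,360
LIFO COGS: 308 @ $8 + 199 @ $10 + 82 @ $8 = $5,110
Difference = |$5,360 − $5,110| = $250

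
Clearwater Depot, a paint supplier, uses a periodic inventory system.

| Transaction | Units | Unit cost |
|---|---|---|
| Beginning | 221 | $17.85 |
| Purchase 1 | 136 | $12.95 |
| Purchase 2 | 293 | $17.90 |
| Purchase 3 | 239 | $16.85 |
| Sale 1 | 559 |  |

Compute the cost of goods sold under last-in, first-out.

Sale 1 (559) [LIFO — newest first]: 239 @ $16.85 + 293 @ $17.90 + 27 @ $12.95 = $9,621.50
Ending inventory: 221 @ $17.85 + 109 @ $12.95 = $5,356.40

COGS = $9,621.50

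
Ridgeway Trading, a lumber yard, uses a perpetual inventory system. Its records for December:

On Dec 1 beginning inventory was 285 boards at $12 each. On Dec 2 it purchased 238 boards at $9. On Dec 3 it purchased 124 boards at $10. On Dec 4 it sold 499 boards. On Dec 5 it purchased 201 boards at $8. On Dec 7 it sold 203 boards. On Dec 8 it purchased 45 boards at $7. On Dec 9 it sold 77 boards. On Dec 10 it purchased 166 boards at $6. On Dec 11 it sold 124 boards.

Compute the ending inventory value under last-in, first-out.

Ending inventory = $1,620

Dec 4, 499 sold [LIFO — newest first]: 124 @ $10 + 238 @ $9 + 137 @ $12 = $5,026
Dec 7, 203 sold [LIFO — newest first]: 201 @ $8 + 2 @ $12 = $1,632
Dec 9, 77 sold [LIFO — newest first]: 45 @ $7 + 32 @ $12 = $699
Dec 11, 124 sold [LIFO — newest first]: 124 @ $6 = $744
Total COGS = $5,026 + $1,632 + $699 + $744 = $8,101
Ending inventory: 114 @ $12 + 42 @ $6 = $1,620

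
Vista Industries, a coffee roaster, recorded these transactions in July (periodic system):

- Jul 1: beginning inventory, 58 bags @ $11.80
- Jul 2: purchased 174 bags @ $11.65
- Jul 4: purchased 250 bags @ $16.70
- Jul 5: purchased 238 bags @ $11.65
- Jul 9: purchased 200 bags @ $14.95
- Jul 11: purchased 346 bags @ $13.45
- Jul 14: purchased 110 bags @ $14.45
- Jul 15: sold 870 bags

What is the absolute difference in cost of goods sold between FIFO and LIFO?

FIFO COGS: 58 @ $11.80 + 174 @ $11.65 + 250 @ $16.70 + 238 @ $11.65 + 150 @ $14.95 = $11,901.70
LIFO COGS: 110 @ $14.45 + 346 @ $13.45 + 200 @ $14.95 + 214 @ $11.65 = $11,726.30
Difference = |$11,901.70 − $11,726.30| = $175.40

$175.40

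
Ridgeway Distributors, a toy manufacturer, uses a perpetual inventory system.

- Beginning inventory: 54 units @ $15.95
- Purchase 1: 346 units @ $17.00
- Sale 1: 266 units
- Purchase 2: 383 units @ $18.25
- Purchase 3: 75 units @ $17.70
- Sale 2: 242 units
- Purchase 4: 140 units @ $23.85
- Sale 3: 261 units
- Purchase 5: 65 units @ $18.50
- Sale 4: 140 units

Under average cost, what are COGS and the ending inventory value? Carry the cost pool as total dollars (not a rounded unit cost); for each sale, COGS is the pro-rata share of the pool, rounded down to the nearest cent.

COGS = $16,624.07; ending inventory = $2,977.98

After Beginning: 54 on hand, pool $861.30 (≈ $15.9500 each)
After Purchase 1: 400 on hand, pool $6,743.30 (≈ $16.8583 each)
Sale 1, sell 266: 266/400 × $6,743.30 → $4,484.29
After Purchase 2: 517 on hand, pool $9,248.76 (≈ $17.8893 each)
After Purchase 3: 592 on hand, pool $10,576.26 (≈ $17.8653 each)
Sale 2, sell 242: 242/592 × $10,576.26 → $4,323.40
After Purchase 4: 490 on hand, pool $9,591.86 (≈ $19.5752 each)
Sale 3, sell 261: 261/490 × $9,591.86 → $5,109.13
After Purchase 5: 294 on hand, pool $5,685.23 (≈ $19.3375 each)
Sale 4, sell 140: 140/294 × $5,685.23 → $2,707.25
Total COGS = $4,484.29 + $4,323.40 + $5,109.13 + $2,707.25 = $16,624.07
Ending inventory (cost pool remaining) = $2,977.98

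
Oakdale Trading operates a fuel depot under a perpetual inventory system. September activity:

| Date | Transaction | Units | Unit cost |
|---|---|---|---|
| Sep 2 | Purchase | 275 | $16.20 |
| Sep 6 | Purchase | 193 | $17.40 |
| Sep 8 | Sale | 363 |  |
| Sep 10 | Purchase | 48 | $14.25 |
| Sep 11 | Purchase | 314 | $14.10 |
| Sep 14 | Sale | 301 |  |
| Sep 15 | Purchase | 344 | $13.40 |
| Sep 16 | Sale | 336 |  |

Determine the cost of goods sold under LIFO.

Sep 8, 363 sold [LIFO — newest first]: 193 @ $17.40 + 170 @ $16.20 = $6,112.20
Sep 14, 301 sold [LIFO — newest first]: 301 @ $14.10 = $4,244.10
Sep 16, 336 sold [LIFO — newest first]: 336 @ $13.40 = $4,502.40
Total COGS = $6,112.20 + $4,244.10 + $4,502.40 = $14,858.70
Ending inventory: 105 @ $16.20 + 48 @ $14.25 + 13 @ $14.10 + 8 @ $13.40 = $2,675.50

COGS = $14,858.70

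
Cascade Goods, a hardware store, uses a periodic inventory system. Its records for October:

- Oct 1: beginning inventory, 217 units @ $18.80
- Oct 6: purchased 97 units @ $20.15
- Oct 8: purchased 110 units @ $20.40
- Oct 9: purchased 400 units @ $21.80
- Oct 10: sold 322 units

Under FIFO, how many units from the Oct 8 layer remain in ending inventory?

Oct 10, 322 sold [FIFO — oldest first]: 217 @ $18.80 + 97 @ $20.15 + 8 @ $20.40 = $6,197.35
Ending inventory: 102 @ $20.40 + 400 @ $21.80 = $10,800.80

102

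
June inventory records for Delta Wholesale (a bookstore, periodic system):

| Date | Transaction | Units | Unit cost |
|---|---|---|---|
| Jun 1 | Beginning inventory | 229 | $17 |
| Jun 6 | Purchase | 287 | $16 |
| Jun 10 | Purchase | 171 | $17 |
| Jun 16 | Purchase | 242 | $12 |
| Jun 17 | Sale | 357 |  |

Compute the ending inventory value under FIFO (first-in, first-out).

Ending inventory = $8,355

Jun 17, 357 sold [FIFO — oldest first]: 229 @ $17 + 128 @ $16 = $5,941
Ending inventory: 159 @ $16 + 171 @ $17 + 242 @ $12 = $8,355
Check: goods available $14,296 = COGS $5,941 + ending $8,355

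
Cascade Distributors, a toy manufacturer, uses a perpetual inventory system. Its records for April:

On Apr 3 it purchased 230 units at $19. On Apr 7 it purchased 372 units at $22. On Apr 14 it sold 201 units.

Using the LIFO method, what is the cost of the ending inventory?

Ending inventory = $8,132

Apr 14, 201 sold [LIFO — newest first]: 201 @ $22 = $4,422
Ending inventory: 230 @ $19 + 171 @ $22 = $8,132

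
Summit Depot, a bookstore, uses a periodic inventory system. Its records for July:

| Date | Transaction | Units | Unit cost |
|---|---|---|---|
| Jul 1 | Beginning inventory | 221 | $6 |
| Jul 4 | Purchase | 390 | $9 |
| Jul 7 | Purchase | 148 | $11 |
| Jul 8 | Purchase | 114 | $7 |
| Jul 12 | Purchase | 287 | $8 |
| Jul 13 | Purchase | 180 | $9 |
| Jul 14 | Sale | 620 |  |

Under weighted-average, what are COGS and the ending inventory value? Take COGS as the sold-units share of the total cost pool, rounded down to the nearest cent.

COGS = $5,171.91; ending inventory = $6,006.09

Jul 14, sell 620: 620/1340 × $11,178.00 → $5,171.91
Ending inventory (cost pool remaining) = $6,006.09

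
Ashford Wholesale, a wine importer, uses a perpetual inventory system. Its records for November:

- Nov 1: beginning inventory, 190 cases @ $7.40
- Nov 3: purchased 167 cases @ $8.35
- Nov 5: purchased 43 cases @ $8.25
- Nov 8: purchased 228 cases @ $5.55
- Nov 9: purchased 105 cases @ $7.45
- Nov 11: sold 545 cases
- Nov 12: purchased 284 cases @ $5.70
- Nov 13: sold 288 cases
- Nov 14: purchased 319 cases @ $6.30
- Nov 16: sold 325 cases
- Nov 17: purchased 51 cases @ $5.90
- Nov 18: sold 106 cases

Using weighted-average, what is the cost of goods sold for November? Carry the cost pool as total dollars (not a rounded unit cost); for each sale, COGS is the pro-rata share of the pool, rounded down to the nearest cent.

COGS = $8,369.81

After Nov 1: 190 on hand, pool $1,406.00 (≈ $7.4000 each)
After Nov 3: 357 on hand, pool $2,800.45 (≈ $7.8444 each)
After Nov 5: 400 on hand, pool $3,155.20 (≈ $7.8880 each)
After Nov 8: 628 on hand, pool $4,420.60 (≈ $7.0392 each)
After Nov 9: 733 on hand, pool $5,202.85 (≈ $7.0980 each)
Nov 11, sell 545: 545/733 × $5,202.85 → $3,868.42
After Nov 12: 472 on hand, pool $2,953.23 (≈ $6.2568 each)
Nov 13, sell 288: 288/472 × $2,953.23 → $1,801.97
After Nov 14: 503 on hand, pool $3,160.96 (≈ $6.2842 each)
Nov 16, sell 325: 325/503 × $3,160.96 → $2,042.36
After Nov 17: 229 on hand, pool $1,419.50 (≈ $6.1987 each)
Nov 18, sell 106: 106/229 × $1,419.50 → $657.06
Total COGS = $3,868.42 + $1,801.97 + $2,042.36 + $657.06 = $8,369.81
Ending inventory (cost pool remaining) = $762.44
Check: goods available $9,132.25 = COGS $8,369.81 + ending $762.44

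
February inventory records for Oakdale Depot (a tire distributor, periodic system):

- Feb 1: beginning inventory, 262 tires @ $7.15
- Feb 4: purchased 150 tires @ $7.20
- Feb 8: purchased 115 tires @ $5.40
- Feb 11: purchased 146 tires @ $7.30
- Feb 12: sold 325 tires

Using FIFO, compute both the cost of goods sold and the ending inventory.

COGS = $2,326.90; ending inventory = $2,313.20

Feb 12, 325 sold [FIFO — oldest first]: 262 @ $7.15 + 63 @ $7.20 = $2,326.90
Ending inventory: 87 @ $7.20 + 115 @ $5.40 + 146 @ $7.30 = $2,313.20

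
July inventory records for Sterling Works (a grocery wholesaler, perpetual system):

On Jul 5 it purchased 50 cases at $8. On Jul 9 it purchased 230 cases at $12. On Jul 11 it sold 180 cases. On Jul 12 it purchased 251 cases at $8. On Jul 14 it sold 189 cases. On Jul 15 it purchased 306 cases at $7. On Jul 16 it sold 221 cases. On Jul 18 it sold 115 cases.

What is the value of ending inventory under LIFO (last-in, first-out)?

Jul 11, 180 sold [LIFO — newest first]: 180 @ $12 = $2,160
Jul 14, 189 sold [LIFO — newest first]: 189 @ $8 = $1,512
Jul 16, 221 sold [LIFO — newest first]: 221 @ $7 = $1,547
Jul 18, 115 sold [LIFO — newest first]: 85 @ $7 + 30 @ $8 = $835
Total COGS = $2,160 + $1,512 + $1,547 + $835 = $6,054
Ending inventory: 50 @ $8 + 50 @ $12 + 32 @ $8 = $1,256

Ending inventory = $1,256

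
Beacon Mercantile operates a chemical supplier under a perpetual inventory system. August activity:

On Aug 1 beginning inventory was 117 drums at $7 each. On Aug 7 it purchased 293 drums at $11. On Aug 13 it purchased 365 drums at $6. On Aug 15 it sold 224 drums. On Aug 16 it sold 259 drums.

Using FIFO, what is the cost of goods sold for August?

Aug 15, 224 sold [FIFO — oldest first]: 117 @ $7 + 107 @ $11 = $1,996
Aug 16, 259 sold [FIFO — oldest first]: 186 @ $11 + 73 @ $6 = $2,484
Total COGS = $1,996 + $2,484 = $4,480
Ending inventory: 292 @ $6 = $1,752

COGS = $4,480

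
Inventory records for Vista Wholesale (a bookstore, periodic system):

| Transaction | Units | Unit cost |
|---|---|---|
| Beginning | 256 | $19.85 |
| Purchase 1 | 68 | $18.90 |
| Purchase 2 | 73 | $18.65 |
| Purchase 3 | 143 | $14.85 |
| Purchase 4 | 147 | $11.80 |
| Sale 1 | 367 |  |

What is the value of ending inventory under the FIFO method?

Ending inventory = $4,417.65

Sale 1 (367) [FIFO — oldest first]: 256 @ $19.85 + 68 @ $18.90 + 43 @ $18.65 = $7,168.75
Ending inventory: 30 @ $18.65 + 143 @ $14.85 + 147 @ $11.80 = $4,417.65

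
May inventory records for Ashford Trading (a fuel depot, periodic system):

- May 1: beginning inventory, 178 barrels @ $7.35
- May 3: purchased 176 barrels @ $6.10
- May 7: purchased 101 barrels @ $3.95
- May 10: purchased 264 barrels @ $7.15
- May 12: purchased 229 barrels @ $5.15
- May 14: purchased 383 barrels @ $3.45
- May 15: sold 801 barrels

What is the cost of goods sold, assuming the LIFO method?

COGS = $3,852.05

May 15, 801 sold [LIFO — newest first]: 383 @ $3.45 + 229 @ $5.15 + 189 @ $7.15 = $3,852.05
Ending inventory: 178 @ $7.35 + 176 @ $6.10 + 101 @ $3.95 + 75 @ $7.15 = $3,317.10
Check: goods available $7,169.15 = COGS $3,852.05 + ending $3,317.10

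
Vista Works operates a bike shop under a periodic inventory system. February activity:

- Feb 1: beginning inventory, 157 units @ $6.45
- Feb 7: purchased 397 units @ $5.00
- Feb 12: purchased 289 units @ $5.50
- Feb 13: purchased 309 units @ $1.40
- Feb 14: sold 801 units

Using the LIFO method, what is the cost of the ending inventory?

Ending inventory = $1,982.65

Feb 14, 801 sold [LIFO — newest first]: 309 @ $1.40 + 289 @ $5.50 + 203 @ $5.00 = $3,037.10
Ending inventory: 157 @ $6.45 + 194 @ $5.00 = $1,982.65
Check: goods available $5,019.75 = COGS $3,037.10 + ending $1,982.65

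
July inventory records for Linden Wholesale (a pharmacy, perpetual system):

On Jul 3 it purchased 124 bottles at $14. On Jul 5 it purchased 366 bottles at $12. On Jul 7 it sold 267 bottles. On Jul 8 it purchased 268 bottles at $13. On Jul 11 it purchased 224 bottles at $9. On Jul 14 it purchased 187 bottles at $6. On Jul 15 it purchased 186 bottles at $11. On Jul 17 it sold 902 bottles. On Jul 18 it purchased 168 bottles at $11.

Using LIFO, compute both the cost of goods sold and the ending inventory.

COGS = $12,316; ending inventory = $4,328

Jul 7, 267 sold [LIFO — newest first]: 267 @ $12 = $3,204
Jul 17, 902 sold [LIFO — newest first]: 186 @ $11 + 187 @ $6 + 224 @ $9 + 268 @ $13 + 37 @ $12 = $9,112
Total COGS = $3,204 + $9,112 = $12,316
Ending inventory: 124 @ $14 + 62 @ $12 + 168 @ $11 = $4,328
Check: goods available $16,644 = COGS $12,316 + ending $4,328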